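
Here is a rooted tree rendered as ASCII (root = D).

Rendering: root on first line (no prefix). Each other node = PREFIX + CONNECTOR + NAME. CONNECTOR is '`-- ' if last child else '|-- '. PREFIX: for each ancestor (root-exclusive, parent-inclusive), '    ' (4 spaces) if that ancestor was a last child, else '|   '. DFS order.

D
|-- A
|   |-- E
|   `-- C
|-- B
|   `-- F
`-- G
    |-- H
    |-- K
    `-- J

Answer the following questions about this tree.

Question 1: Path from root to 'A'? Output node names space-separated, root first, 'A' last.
Answer: D A

Derivation:
Walk down from root: D -> A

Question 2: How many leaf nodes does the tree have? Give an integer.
Leaves (nodes with no children): C, E, F, H, J, K

Answer: 6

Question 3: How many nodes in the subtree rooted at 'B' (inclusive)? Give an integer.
Answer: 2

Derivation:
Subtree rooted at B contains: B, F
Count = 2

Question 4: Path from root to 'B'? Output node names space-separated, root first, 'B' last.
Walk down from root: D -> B

Answer: D B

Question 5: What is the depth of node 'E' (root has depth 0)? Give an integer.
Path from root to E: D -> A -> E
Depth = number of edges = 2

Answer: 2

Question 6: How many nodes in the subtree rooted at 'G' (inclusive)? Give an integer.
Subtree rooted at G contains: G, H, J, K
Count = 4

Answer: 4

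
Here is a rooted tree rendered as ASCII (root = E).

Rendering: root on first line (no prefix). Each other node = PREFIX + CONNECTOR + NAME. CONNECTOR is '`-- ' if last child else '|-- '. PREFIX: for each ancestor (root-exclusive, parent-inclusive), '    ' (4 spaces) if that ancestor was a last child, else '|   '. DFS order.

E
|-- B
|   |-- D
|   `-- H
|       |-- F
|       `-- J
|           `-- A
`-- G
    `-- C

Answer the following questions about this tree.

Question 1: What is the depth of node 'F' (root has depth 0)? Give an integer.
Path from root to F: E -> B -> H -> F
Depth = number of edges = 3

Answer: 3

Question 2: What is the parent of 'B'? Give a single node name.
Scan adjacency: B appears as child of E

Answer: E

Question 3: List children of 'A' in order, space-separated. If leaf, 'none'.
Answer: none

Derivation:
Node A's children (from adjacency): (leaf)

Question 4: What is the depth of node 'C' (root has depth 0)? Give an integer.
Path from root to C: E -> G -> C
Depth = number of edges = 2

Answer: 2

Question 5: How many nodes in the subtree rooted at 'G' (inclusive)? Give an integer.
Subtree rooted at G contains: C, G
Count = 2

Answer: 2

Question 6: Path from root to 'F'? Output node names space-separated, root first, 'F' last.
Answer: E B H F

Derivation:
Walk down from root: E -> B -> H -> F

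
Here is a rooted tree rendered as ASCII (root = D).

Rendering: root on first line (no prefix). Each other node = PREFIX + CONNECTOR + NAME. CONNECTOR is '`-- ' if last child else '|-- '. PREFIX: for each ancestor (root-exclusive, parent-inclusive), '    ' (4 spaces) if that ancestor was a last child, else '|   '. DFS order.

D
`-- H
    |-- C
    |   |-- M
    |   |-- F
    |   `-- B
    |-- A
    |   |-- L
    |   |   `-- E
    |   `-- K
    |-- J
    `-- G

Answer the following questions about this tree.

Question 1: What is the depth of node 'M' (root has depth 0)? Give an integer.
Answer: 3

Derivation:
Path from root to M: D -> H -> C -> M
Depth = number of edges = 3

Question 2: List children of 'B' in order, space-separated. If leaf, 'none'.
Node B's children (from adjacency): (leaf)

Answer: none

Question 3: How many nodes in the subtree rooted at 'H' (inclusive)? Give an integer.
Subtree rooted at H contains: A, B, C, E, F, G, H, J, K, L, M
Count = 11

Answer: 11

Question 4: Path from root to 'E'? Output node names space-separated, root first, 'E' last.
Answer: D H A L E

Derivation:
Walk down from root: D -> H -> A -> L -> E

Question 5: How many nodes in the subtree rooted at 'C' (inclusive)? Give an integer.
Subtree rooted at C contains: B, C, F, M
Count = 4

Answer: 4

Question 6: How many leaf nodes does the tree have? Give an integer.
Answer: 7

Derivation:
Leaves (nodes with no children): B, E, F, G, J, K, M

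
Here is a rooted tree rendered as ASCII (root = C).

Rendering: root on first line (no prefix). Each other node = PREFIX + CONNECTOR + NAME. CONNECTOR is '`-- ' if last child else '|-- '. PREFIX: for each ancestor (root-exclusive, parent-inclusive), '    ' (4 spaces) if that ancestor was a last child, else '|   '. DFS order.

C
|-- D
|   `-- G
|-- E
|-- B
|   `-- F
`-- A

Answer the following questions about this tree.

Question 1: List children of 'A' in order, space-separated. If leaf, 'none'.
Node A's children (from adjacency): (leaf)

Answer: none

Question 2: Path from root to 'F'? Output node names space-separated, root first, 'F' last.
Answer: C B F

Derivation:
Walk down from root: C -> B -> F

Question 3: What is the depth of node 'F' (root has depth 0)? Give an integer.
Answer: 2

Derivation:
Path from root to F: C -> B -> F
Depth = number of edges = 2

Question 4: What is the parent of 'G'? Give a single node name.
Scan adjacency: G appears as child of D

Answer: D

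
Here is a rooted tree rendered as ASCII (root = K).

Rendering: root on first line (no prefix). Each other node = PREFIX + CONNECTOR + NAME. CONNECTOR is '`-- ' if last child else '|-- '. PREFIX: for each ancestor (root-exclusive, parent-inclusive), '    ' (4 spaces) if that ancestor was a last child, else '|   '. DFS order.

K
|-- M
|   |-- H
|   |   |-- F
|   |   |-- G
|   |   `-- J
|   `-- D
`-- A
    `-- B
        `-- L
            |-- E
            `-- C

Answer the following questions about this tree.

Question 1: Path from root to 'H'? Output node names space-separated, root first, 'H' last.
Answer: K M H

Derivation:
Walk down from root: K -> M -> H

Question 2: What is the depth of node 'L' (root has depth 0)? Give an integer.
Answer: 3

Derivation:
Path from root to L: K -> A -> B -> L
Depth = number of edges = 3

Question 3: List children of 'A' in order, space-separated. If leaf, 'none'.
Node A's children (from adjacency): B

Answer: B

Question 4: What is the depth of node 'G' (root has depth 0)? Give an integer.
Answer: 3

Derivation:
Path from root to G: K -> M -> H -> G
Depth = number of edges = 3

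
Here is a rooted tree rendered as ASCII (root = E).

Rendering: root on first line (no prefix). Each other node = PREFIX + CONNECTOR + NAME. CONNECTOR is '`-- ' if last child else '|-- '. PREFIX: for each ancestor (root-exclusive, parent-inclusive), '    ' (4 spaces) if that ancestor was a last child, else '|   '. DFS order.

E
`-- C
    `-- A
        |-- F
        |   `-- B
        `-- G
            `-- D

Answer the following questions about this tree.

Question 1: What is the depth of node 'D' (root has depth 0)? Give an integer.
Answer: 4

Derivation:
Path from root to D: E -> C -> A -> G -> D
Depth = number of edges = 4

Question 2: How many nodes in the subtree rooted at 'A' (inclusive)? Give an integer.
Subtree rooted at A contains: A, B, D, F, G
Count = 5

Answer: 5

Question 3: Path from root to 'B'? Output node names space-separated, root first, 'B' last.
Answer: E C A F B

Derivation:
Walk down from root: E -> C -> A -> F -> B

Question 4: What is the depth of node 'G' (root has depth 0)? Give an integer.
Path from root to G: E -> C -> A -> G
Depth = number of edges = 3

Answer: 3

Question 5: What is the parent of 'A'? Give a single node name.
Scan adjacency: A appears as child of C

Answer: C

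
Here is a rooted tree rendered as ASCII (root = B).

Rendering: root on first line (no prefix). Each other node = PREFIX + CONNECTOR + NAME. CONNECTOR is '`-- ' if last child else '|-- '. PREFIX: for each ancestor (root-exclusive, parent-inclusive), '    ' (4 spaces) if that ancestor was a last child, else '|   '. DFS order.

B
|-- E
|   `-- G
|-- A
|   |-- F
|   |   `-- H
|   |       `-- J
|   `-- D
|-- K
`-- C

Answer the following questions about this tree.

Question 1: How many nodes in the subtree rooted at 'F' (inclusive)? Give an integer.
Answer: 3

Derivation:
Subtree rooted at F contains: F, H, J
Count = 3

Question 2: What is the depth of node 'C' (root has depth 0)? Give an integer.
Path from root to C: B -> C
Depth = number of edges = 1

Answer: 1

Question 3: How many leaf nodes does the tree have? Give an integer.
Answer: 5

Derivation:
Leaves (nodes with no children): C, D, G, J, K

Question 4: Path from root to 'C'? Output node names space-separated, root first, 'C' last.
Answer: B C

Derivation:
Walk down from root: B -> C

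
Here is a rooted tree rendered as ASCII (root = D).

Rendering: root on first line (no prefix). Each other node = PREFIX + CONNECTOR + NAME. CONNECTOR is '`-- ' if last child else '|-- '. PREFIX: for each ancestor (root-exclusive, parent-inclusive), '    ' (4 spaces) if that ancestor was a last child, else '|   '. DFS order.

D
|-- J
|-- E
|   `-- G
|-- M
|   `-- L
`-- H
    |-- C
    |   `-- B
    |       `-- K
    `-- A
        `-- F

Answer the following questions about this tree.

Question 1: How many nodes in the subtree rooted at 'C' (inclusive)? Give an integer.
Subtree rooted at C contains: B, C, K
Count = 3

Answer: 3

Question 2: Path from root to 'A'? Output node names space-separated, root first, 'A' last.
Answer: D H A

Derivation:
Walk down from root: D -> H -> A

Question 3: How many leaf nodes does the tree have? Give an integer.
Leaves (nodes with no children): F, G, J, K, L

Answer: 5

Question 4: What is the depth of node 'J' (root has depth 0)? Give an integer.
Path from root to J: D -> J
Depth = number of edges = 1

Answer: 1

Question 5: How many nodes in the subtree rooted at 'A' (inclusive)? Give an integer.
Subtree rooted at A contains: A, F
Count = 2

Answer: 2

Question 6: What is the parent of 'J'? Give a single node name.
Answer: D

Derivation:
Scan adjacency: J appears as child of D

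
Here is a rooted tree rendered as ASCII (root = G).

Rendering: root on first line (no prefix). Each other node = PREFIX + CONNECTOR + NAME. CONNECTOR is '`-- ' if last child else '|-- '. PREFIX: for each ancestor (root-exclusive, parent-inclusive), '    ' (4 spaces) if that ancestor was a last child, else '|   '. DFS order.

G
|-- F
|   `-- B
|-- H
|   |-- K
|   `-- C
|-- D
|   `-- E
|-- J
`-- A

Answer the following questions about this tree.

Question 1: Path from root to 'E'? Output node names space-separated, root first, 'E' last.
Walk down from root: G -> D -> E

Answer: G D E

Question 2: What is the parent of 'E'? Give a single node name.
Scan adjacency: E appears as child of D

Answer: D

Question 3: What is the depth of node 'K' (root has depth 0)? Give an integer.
Answer: 2

Derivation:
Path from root to K: G -> H -> K
Depth = number of edges = 2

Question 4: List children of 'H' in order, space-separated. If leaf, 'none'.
Answer: K C

Derivation:
Node H's children (from adjacency): K, C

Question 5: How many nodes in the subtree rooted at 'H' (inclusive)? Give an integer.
Subtree rooted at H contains: C, H, K
Count = 3

Answer: 3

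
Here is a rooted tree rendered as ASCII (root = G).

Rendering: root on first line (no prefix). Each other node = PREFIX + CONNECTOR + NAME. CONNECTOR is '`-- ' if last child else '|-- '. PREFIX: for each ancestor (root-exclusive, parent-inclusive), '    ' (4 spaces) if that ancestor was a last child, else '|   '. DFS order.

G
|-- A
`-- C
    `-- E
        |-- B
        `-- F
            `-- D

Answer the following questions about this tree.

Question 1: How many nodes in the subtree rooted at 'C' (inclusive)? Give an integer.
Subtree rooted at C contains: B, C, D, E, F
Count = 5

Answer: 5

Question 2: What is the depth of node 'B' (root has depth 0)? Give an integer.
Answer: 3

Derivation:
Path from root to B: G -> C -> E -> B
Depth = number of edges = 3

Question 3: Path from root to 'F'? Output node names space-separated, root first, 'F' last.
Walk down from root: G -> C -> E -> F

Answer: G C E F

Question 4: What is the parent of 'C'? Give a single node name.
Answer: G

Derivation:
Scan adjacency: C appears as child of G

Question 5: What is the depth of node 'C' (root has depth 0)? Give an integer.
Path from root to C: G -> C
Depth = number of edges = 1

Answer: 1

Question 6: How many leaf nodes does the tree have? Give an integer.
Leaves (nodes with no children): A, B, D

Answer: 3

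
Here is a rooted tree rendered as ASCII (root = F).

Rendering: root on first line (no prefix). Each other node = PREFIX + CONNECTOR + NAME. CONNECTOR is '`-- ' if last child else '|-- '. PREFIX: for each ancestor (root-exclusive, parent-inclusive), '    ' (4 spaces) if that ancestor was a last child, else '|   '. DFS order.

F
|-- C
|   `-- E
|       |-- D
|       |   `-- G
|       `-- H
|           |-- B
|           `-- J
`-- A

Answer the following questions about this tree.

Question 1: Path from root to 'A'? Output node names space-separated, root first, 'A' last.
Walk down from root: F -> A

Answer: F A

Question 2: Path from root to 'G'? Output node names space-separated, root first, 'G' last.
Walk down from root: F -> C -> E -> D -> G

Answer: F C E D G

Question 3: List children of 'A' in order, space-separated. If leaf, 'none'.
Node A's children (from adjacency): (leaf)

Answer: none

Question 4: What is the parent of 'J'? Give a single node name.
Scan adjacency: J appears as child of H

Answer: H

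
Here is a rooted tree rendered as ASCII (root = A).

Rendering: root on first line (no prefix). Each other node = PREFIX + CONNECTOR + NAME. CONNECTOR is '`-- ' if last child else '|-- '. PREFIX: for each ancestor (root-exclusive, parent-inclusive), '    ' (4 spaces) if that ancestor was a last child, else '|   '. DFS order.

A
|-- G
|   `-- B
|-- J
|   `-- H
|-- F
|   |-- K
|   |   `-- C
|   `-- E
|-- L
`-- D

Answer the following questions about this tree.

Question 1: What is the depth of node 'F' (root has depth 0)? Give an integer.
Answer: 1

Derivation:
Path from root to F: A -> F
Depth = number of edges = 1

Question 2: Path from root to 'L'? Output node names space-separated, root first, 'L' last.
Answer: A L

Derivation:
Walk down from root: A -> L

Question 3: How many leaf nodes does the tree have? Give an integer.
Leaves (nodes with no children): B, C, D, E, H, L

Answer: 6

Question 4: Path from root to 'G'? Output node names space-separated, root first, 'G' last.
Answer: A G

Derivation:
Walk down from root: A -> G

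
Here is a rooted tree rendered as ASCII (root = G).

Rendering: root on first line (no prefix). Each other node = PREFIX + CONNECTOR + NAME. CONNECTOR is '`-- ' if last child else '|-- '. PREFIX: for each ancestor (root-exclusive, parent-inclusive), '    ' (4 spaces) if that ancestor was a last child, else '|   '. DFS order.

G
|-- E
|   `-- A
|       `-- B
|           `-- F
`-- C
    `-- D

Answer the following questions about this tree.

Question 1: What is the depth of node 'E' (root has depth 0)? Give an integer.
Answer: 1

Derivation:
Path from root to E: G -> E
Depth = number of edges = 1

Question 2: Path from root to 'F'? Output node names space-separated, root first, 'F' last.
Walk down from root: G -> E -> A -> B -> F

Answer: G E A B F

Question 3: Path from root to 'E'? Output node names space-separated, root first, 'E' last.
Answer: G E

Derivation:
Walk down from root: G -> E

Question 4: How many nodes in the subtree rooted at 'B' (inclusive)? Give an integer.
Subtree rooted at B contains: B, F
Count = 2

Answer: 2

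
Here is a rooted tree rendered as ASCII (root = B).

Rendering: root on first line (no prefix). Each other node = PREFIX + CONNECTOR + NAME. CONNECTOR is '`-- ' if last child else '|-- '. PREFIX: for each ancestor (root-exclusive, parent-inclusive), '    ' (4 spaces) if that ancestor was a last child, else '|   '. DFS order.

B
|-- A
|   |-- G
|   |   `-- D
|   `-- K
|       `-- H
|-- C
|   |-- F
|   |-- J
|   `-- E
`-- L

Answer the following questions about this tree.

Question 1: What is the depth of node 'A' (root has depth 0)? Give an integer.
Path from root to A: B -> A
Depth = number of edges = 1

Answer: 1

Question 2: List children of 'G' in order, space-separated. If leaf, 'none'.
Node G's children (from adjacency): D

Answer: D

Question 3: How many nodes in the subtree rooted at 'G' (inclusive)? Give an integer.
Subtree rooted at G contains: D, G
Count = 2

Answer: 2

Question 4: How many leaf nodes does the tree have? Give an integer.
Answer: 6

Derivation:
Leaves (nodes with no children): D, E, F, H, J, L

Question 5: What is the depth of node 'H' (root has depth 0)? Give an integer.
Answer: 3

Derivation:
Path from root to H: B -> A -> K -> H
Depth = number of edges = 3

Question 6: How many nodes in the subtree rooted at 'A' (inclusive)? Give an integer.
Answer: 5

Derivation:
Subtree rooted at A contains: A, D, G, H, K
Count = 5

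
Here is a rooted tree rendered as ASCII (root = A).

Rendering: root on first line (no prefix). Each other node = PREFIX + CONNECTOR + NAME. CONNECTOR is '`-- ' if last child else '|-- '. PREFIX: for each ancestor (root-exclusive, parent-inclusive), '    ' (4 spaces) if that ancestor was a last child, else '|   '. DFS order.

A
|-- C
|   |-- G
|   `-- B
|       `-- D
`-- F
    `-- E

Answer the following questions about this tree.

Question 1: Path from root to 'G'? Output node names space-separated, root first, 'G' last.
Walk down from root: A -> C -> G

Answer: A C G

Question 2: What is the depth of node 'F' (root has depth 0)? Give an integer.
Answer: 1

Derivation:
Path from root to F: A -> F
Depth = number of edges = 1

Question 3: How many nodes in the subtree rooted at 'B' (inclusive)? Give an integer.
Answer: 2

Derivation:
Subtree rooted at B contains: B, D
Count = 2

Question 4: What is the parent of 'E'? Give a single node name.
Scan adjacency: E appears as child of F

Answer: F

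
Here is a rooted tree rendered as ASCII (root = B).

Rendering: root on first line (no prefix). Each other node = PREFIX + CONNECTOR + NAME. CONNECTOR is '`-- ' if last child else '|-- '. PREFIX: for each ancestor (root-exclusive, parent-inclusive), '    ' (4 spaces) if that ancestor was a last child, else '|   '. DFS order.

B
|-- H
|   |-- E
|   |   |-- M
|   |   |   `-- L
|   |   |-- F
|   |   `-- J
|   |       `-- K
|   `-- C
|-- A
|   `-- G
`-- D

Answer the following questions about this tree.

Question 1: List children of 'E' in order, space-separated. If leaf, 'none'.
Node E's children (from adjacency): M, F, J

Answer: M F J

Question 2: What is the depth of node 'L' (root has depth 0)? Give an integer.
Path from root to L: B -> H -> E -> M -> L
Depth = number of edges = 4

Answer: 4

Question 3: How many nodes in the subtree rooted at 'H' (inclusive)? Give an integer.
Answer: 8

Derivation:
Subtree rooted at H contains: C, E, F, H, J, K, L, M
Count = 8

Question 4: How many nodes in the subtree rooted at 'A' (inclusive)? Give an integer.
Answer: 2

Derivation:
Subtree rooted at A contains: A, G
Count = 2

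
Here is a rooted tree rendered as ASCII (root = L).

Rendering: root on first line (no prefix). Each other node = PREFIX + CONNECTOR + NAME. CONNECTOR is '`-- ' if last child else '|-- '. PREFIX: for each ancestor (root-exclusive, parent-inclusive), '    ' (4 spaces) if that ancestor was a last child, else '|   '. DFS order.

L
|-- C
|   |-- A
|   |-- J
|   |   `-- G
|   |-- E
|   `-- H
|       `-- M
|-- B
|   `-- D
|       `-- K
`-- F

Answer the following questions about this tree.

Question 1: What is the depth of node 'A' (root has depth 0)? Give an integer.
Path from root to A: L -> C -> A
Depth = number of edges = 2

Answer: 2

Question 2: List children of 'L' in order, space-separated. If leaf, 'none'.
Node L's children (from adjacency): C, B, F

Answer: C B F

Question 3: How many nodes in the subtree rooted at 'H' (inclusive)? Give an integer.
Answer: 2

Derivation:
Subtree rooted at H contains: H, M
Count = 2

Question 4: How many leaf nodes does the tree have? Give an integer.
Answer: 6

Derivation:
Leaves (nodes with no children): A, E, F, G, K, M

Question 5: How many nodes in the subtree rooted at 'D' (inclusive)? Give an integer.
Subtree rooted at D contains: D, K
Count = 2

Answer: 2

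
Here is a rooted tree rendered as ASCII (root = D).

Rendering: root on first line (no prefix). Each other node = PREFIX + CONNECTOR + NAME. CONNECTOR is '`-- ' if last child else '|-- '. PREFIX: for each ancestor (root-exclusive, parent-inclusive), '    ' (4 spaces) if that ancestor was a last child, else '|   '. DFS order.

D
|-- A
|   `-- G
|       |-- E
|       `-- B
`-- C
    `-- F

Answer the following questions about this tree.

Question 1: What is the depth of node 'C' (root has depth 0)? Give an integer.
Path from root to C: D -> C
Depth = number of edges = 1

Answer: 1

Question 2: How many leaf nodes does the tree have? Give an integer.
Leaves (nodes with no children): B, E, F

Answer: 3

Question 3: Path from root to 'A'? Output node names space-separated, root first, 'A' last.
Walk down from root: D -> A

Answer: D A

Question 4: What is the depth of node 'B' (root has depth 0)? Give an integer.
Answer: 3

Derivation:
Path from root to B: D -> A -> G -> B
Depth = number of edges = 3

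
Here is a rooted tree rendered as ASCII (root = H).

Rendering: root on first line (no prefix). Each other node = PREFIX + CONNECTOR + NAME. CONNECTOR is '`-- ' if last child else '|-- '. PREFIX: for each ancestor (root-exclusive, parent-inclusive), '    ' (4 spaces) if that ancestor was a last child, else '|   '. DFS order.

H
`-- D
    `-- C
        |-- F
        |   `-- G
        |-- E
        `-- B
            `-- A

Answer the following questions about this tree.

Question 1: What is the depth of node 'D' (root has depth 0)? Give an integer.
Path from root to D: H -> D
Depth = number of edges = 1

Answer: 1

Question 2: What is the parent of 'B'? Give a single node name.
Answer: C

Derivation:
Scan adjacency: B appears as child of C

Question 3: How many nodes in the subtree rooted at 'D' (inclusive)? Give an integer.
Answer: 7

Derivation:
Subtree rooted at D contains: A, B, C, D, E, F, G
Count = 7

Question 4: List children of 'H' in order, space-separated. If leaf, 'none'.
Answer: D

Derivation:
Node H's children (from adjacency): D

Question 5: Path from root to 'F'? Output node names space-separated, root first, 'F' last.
Walk down from root: H -> D -> C -> F

Answer: H D C F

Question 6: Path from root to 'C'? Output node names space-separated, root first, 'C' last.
Walk down from root: H -> D -> C

Answer: H D C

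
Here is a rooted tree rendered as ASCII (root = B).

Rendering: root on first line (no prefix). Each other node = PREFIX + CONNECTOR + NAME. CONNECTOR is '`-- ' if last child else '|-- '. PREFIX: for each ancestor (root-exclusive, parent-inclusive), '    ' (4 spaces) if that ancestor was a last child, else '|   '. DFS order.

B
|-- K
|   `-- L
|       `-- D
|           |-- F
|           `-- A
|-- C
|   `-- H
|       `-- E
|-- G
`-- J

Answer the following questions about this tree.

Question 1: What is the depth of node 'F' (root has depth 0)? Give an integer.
Answer: 4

Derivation:
Path from root to F: B -> K -> L -> D -> F
Depth = number of edges = 4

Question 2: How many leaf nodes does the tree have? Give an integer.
Leaves (nodes with no children): A, E, F, G, J

Answer: 5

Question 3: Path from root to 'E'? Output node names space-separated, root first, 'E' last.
Walk down from root: B -> C -> H -> E

Answer: B C H E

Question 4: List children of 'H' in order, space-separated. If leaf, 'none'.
Answer: E

Derivation:
Node H's children (from adjacency): E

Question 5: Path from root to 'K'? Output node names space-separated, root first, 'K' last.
Answer: B K

Derivation:
Walk down from root: B -> K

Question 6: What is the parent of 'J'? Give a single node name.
Scan adjacency: J appears as child of B

Answer: B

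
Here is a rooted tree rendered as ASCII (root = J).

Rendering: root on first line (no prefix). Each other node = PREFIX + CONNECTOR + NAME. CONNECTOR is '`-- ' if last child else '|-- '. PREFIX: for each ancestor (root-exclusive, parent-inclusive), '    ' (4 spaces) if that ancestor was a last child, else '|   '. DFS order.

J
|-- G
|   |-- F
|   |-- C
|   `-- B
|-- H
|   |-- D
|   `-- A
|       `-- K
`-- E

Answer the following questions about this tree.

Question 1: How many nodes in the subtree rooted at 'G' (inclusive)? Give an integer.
Subtree rooted at G contains: B, C, F, G
Count = 4

Answer: 4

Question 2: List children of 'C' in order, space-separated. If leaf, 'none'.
Node C's children (from adjacency): (leaf)

Answer: none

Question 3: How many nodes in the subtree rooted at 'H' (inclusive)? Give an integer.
Answer: 4

Derivation:
Subtree rooted at H contains: A, D, H, K
Count = 4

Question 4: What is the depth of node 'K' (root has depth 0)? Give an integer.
Answer: 3

Derivation:
Path from root to K: J -> H -> A -> K
Depth = number of edges = 3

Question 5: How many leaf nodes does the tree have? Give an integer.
Leaves (nodes with no children): B, C, D, E, F, K

Answer: 6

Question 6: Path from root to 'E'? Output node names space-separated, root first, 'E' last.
Answer: J E

Derivation:
Walk down from root: J -> E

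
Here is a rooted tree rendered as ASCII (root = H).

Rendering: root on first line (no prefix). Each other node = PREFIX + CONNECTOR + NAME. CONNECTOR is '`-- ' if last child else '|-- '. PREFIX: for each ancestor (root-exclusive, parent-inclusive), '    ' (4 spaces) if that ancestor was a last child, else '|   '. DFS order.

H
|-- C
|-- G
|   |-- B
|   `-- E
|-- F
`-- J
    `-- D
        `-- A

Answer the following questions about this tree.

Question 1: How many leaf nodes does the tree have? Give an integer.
Leaves (nodes with no children): A, B, C, E, F

Answer: 5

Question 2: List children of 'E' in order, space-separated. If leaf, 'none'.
Answer: none

Derivation:
Node E's children (from adjacency): (leaf)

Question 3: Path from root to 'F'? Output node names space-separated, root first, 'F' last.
Answer: H F

Derivation:
Walk down from root: H -> F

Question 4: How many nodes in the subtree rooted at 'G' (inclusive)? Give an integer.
Subtree rooted at G contains: B, E, G
Count = 3

Answer: 3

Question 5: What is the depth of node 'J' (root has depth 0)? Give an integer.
Answer: 1

Derivation:
Path from root to J: H -> J
Depth = number of edges = 1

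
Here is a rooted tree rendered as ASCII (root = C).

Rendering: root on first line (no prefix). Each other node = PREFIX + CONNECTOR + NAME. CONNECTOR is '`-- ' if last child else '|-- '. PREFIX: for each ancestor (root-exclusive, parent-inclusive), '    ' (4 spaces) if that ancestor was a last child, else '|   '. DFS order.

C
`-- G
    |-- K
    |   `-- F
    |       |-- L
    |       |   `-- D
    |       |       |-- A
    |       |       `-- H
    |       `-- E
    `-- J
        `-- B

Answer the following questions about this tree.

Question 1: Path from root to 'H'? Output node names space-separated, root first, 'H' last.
Walk down from root: C -> G -> K -> F -> L -> D -> H

Answer: C G K F L D H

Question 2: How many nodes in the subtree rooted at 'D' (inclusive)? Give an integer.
Answer: 3

Derivation:
Subtree rooted at D contains: A, D, H
Count = 3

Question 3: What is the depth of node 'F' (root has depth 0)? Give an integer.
Answer: 3

Derivation:
Path from root to F: C -> G -> K -> F
Depth = number of edges = 3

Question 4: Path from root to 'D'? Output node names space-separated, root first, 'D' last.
Walk down from root: C -> G -> K -> F -> L -> D

Answer: C G K F L D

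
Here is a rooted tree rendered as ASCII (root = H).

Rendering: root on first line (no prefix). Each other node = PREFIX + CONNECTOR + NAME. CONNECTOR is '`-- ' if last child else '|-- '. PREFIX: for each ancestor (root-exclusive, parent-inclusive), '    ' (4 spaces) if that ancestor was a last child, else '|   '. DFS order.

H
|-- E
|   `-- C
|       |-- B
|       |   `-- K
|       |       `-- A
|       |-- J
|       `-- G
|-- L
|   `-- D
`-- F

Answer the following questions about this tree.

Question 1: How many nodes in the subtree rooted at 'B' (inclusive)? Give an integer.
Subtree rooted at B contains: A, B, K
Count = 3

Answer: 3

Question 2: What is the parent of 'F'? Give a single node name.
Scan adjacency: F appears as child of H

Answer: H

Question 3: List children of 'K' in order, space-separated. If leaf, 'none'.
Answer: A

Derivation:
Node K's children (from adjacency): A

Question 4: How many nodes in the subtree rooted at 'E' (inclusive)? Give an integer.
Answer: 7

Derivation:
Subtree rooted at E contains: A, B, C, E, G, J, K
Count = 7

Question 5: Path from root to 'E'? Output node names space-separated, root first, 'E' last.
Answer: H E

Derivation:
Walk down from root: H -> E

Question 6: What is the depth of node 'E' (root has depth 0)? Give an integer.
Answer: 1

Derivation:
Path from root to E: H -> E
Depth = number of edges = 1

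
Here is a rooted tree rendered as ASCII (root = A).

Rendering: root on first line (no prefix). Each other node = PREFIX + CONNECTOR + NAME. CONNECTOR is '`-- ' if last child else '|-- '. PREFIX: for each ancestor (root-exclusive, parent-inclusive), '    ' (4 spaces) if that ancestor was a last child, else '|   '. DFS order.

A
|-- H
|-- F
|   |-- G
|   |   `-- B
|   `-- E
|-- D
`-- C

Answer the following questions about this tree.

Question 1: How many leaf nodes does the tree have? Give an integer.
Leaves (nodes with no children): B, C, D, E, H

Answer: 5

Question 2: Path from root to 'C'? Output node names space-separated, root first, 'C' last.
Walk down from root: A -> C

Answer: A C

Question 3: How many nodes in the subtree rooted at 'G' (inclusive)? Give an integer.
Subtree rooted at G contains: B, G
Count = 2

Answer: 2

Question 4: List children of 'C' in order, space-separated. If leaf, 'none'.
Answer: none

Derivation:
Node C's children (from adjacency): (leaf)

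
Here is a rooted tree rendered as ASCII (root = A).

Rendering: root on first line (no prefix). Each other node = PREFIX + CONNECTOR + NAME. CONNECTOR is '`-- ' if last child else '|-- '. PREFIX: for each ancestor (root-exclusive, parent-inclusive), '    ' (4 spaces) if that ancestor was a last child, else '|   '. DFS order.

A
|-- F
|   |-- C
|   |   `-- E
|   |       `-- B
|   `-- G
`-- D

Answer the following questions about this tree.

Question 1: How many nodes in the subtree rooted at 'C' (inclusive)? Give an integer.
Subtree rooted at C contains: B, C, E
Count = 3

Answer: 3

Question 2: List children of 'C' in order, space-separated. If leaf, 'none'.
Node C's children (from adjacency): E

Answer: E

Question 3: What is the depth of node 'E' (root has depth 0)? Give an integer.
Answer: 3

Derivation:
Path from root to E: A -> F -> C -> E
Depth = number of edges = 3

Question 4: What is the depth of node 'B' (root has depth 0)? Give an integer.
Path from root to B: A -> F -> C -> E -> B
Depth = number of edges = 4

Answer: 4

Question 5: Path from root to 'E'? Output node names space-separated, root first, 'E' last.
Walk down from root: A -> F -> C -> E

Answer: A F C E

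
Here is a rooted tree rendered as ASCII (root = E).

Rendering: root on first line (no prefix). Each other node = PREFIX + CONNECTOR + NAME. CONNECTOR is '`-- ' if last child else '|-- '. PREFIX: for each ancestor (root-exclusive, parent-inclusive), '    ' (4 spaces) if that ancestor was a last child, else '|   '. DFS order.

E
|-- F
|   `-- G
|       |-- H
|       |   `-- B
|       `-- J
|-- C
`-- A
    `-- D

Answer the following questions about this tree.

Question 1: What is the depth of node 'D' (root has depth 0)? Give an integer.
Path from root to D: E -> A -> D
Depth = number of edges = 2

Answer: 2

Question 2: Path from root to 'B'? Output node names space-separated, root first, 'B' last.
Walk down from root: E -> F -> G -> H -> B

Answer: E F G H B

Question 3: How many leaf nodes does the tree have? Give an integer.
Answer: 4

Derivation:
Leaves (nodes with no children): B, C, D, J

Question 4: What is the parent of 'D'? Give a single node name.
Scan adjacency: D appears as child of A

Answer: A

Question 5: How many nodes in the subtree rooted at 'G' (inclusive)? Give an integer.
Answer: 4

Derivation:
Subtree rooted at G contains: B, G, H, J
Count = 4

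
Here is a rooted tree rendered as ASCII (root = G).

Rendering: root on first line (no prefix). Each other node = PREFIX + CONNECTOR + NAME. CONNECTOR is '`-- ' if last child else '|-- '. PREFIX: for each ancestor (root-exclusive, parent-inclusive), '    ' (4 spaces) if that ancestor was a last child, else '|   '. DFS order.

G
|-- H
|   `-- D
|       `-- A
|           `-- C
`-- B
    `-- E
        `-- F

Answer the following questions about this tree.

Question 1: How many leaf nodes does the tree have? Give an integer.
Leaves (nodes with no children): C, F

Answer: 2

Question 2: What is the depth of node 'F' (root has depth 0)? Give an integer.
Answer: 3

Derivation:
Path from root to F: G -> B -> E -> F
Depth = number of edges = 3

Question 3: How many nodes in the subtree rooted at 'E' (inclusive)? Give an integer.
Subtree rooted at E contains: E, F
Count = 2

Answer: 2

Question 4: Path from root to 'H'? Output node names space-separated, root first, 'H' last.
Answer: G H

Derivation:
Walk down from root: G -> H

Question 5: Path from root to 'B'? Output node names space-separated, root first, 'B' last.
Answer: G B

Derivation:
Walk down from root: G -> B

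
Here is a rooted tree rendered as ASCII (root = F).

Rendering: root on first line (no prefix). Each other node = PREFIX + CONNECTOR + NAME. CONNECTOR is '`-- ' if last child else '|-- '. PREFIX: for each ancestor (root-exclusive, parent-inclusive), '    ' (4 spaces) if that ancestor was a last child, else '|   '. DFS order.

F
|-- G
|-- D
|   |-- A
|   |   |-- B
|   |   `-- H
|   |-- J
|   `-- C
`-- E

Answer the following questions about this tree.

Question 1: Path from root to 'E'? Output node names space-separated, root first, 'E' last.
Walk down from root: F -> E

Answer: F E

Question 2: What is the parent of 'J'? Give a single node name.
Answer: D

Derivation:
Scan adjacency: J appears as child of D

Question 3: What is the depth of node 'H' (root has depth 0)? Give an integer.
Answer: 3

Derivation:
Path from root to H: F -> D -> A -> H
Depth = number of edges = 3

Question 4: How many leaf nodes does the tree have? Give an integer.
Leaves (nodes with no children): B, C, E, G, H, J

Answer: 6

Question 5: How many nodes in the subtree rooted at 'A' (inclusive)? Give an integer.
Answer: 3

Derivation:
Subtree rooted at A contains: A, B, H
Count = 3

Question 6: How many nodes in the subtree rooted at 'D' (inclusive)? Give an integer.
Answer: 6

Derivation:
Subtree rooted at D contains: A, B, C, D, H, J
Count = 6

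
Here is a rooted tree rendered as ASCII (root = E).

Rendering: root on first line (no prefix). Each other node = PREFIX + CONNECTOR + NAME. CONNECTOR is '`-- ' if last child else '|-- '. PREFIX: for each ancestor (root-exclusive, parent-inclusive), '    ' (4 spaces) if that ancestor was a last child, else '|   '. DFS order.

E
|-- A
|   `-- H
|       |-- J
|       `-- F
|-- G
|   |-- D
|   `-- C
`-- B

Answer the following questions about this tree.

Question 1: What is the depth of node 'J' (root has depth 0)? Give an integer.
Answer: 3

Derivation:
Path from root to J: E -> A -> H -> J
Depth = number of edges = 3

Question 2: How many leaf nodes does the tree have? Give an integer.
Leaves (nodes with no children): B, C, D, F, J

Answer: 5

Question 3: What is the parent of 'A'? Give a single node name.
Answer: E

Derivation:
Scan adjacency: A appears as child of E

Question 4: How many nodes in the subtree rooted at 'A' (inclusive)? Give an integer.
Subtree rooted at A contains: A, F, H, J
Count = 4

Answer: 4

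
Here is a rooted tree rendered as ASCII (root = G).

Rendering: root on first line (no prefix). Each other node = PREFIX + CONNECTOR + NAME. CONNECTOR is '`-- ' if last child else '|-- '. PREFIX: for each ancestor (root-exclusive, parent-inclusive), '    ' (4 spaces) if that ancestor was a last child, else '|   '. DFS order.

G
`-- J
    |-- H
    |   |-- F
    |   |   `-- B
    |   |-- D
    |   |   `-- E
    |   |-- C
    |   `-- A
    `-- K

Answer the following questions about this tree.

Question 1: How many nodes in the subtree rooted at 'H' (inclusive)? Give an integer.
Answer: 7

Derivation:
Subtree rooted at H contains: A, B, C, D, E, F, H
Count = 7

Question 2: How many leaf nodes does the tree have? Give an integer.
Leaves (nodes with no children): A, B, C, E, K

Answer: 5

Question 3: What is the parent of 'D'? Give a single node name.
Answer: H

Derivation:
Scan adjacency: D appears as child of H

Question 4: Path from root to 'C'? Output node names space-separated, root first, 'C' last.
Answer: G J H C

Derivation:
Walk down from root: G -> J -> H -> C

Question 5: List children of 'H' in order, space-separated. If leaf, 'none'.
Node H's children (from adjacency): F, D, C, A

Answer: F D C A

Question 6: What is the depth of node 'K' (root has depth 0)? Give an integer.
Answer: 2

Derivation:
Path from root to K: G -> J -> K
Depth = number of edges = 2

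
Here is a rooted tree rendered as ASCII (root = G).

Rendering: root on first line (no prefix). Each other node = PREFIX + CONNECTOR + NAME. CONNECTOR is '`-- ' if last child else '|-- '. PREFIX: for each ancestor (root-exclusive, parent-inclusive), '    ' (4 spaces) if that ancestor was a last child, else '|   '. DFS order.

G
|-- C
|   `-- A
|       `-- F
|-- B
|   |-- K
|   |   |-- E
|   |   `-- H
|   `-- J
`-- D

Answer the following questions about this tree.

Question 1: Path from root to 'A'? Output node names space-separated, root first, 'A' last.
Walk down from root: G -> C -> A

Answer: G C A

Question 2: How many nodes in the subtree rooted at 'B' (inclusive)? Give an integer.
Subtree rooted at B contains: B, E, H, J, K
Count = 5

Answer: 5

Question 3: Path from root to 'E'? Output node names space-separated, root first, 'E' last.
Answer: G B K E

Derivation:
Walk down from root: G -> B -> K -> E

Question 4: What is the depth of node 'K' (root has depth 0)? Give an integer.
Answer: 2

Derivation:
Path from root to K: G -> B -> K
Depth = number of edges = 2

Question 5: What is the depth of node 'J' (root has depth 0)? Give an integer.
Answer: 2

Derivation:
Path from root to J: G -> B -> J
Depth = number of edges = 2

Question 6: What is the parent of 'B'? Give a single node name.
Scan adjacency: B appears as child of G

Answer: G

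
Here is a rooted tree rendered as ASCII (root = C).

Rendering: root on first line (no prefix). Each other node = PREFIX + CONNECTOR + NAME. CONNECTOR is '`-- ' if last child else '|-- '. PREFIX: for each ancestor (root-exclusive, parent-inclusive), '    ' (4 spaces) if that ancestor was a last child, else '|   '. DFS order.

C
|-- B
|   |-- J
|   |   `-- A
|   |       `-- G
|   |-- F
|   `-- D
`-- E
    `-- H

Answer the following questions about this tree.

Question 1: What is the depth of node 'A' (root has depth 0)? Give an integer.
Answer: 3

Derivation:
Path from root to A: C -> B -> J -> A
Depth = number of edges = 3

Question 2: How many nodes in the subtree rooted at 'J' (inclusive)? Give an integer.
Subtree rooted at J contains: A, G, J
Count = 3

Answer: 3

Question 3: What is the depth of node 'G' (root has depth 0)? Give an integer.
Answer: 4

Derivation:
Path from root to G: C -> B -> J -> A -> G
Depth = number of edges = 4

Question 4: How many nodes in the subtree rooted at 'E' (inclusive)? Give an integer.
Subtree rooted at E contains: E, H
Count = 2

Answer: 2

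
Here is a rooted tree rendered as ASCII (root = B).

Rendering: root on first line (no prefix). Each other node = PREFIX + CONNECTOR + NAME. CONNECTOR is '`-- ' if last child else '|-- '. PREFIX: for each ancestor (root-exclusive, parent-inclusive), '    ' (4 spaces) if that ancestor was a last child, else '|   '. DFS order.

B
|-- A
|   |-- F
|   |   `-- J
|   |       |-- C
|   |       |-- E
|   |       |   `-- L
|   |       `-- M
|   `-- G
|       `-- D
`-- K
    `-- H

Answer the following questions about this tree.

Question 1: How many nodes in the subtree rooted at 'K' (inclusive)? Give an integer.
Subtree rooted at K contains: H, K
Count = 2

Answer: 2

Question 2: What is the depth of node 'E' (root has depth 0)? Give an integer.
Answer: 4

Derivation:
Path from root to E: B -> A -> F -> J -> E
Depth = number of edges = 4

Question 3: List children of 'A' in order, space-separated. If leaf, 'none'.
Node A's children (from adjacency): F, G

Answer: F G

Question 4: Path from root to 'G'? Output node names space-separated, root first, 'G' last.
Walk down from root: B -> A -> G

Answer: B A G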